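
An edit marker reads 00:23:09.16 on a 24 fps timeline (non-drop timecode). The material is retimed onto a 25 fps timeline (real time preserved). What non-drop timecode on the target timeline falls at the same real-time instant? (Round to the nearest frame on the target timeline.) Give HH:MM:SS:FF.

Source frame index: (0×3600 + 23×60 + 9) × 24 + 16 = 33352.
Real time: 33352 / (24) = 4169/3 s.
Target frame: (4169/3) × (25) = 104225/3 ≈ 34741.667 → 34742.
At 25 labels/s: frame 34742 → 00:23:09:17.

00:23:09:17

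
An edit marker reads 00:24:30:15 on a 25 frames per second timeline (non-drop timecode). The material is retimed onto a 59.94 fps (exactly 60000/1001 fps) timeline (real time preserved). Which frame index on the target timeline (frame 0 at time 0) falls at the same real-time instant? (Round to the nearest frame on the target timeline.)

Source frame index: (0×3600 + 24×60 + 30) × 25 + 15 = 36765.
Real time: 36765 / (25) = 7353/5 s.
Target frame: (7353/5) × (60000/1001) = 88236000/1001 ≈ 88147.852 → 88148.

frame 88148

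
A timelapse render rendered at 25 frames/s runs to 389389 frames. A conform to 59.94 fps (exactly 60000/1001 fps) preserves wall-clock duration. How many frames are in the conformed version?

Target frames = source frames × (target rate / source rate) = 389389 × (60000/1001)/(25) = 389389 × 2400/1001 = 933600.

933600 frames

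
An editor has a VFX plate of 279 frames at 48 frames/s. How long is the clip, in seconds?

Running time = 279 / (48) = 5.8125 s.

5.8125 seconds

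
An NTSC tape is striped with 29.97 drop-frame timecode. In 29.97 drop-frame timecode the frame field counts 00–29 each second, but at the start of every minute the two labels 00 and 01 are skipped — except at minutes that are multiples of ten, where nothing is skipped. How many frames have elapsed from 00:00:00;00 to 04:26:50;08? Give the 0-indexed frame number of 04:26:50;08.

479828

Complete 10-minute blocks: 26, each 17982 frames → 467532.
Remaining 6 whole minutes in the current block: 1800 + 5 × 1798 = 10790 frames.
Within the current minute: 50 × 30 + 8 − 2 = 1506 (labels ;00/;01 skipped at this minute). Total = 467532 + 10790 + 1506 = 479828.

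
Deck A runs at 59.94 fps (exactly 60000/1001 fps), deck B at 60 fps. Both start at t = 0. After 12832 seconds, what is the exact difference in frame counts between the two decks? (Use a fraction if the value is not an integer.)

769920/1001 frames

A emits 60000/1001 × 12832 = 769920000/1001 frames; B emits 60 × 12832 = 769920.
Difference = 769920/1001 frames (≈ 769.1508); B is ahead of A.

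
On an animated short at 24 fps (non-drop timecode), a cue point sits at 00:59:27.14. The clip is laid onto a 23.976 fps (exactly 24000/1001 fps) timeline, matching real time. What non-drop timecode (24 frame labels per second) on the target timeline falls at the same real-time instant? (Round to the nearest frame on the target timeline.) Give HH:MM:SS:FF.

Source frame index: (0×3600 + 59×60 + 27) × 24 + 14 = 85622.
Real time: 85622 / (24) = 42811/12 s.
Target frame: (42811/12) × (24000/1001) = 85622000/1001 ≈ 85536.464 → 85536.
At 24 labels/s: frame 85536 → 00:59:24:00.

00:59:24:00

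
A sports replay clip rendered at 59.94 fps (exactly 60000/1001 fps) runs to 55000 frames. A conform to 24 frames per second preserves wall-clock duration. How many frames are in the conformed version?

Target frames = source frames × (target rate / source rate) = 55000 × (24)/(60000/1001) = 55000 × 1001/2500 = 22022.

22022 frames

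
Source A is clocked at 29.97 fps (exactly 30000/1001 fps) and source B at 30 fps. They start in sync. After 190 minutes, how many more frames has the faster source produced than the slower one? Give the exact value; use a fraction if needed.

190 min = 11400 s.
A emits 30000/1001 × 11400 = 342000000/1001 frames; B emits 30 × 11400 = 342000.
Difference = 342000/1001 frames (≈ 341.6583); B is ahead of A.

342000/1001 frames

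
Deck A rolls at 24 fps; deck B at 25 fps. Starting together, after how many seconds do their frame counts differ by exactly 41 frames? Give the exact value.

The gap grows by |25 − 24| = 1 frame per second.
Time for a 41-frame gap: 41 ÷ (1) = 41 s.

41 seconds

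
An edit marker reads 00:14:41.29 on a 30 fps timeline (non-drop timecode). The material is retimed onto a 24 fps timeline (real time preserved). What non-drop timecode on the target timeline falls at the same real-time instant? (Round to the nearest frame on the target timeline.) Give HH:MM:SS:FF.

00:14:41:23

Source frame index: (0×3600 + 14×60 + 41) × 30 + 29 = 26459.
Real time: 26459 / (30) = 26459/30 s.
Target frame: (26459/30) × (24) = 105836/5 ≈ 21167.200 → 21167.
At 24 labels/s: frame 21167 → 00:14:41:23.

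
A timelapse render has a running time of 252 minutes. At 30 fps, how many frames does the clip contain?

252 min = 15120 s.
Frames = 15120 × 30 = 453600.

453600 frames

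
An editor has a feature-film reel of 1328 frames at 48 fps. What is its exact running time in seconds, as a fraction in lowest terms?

Running time = 1328 ÷ (48) = 1328 × 1/48 = 83/3 s.

83/3 seconds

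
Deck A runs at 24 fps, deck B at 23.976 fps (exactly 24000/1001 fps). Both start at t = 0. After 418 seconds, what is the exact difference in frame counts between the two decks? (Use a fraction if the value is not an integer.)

A emits 24 × 418 = 10032 frames; B emits 24000/1001 × 418 = 912000/91.
Difference = 912/91 frames (≈ 10.0220); B is behind A.

912/91 frames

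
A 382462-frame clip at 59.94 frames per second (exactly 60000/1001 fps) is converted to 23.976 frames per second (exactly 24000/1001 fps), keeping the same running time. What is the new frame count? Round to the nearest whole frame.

Frames at target rate = 382462 × (24000/1001) / (60000/1001) = 764924/5 ≈ 152984.800.
Nearest whole frame: 152985.

152985 frames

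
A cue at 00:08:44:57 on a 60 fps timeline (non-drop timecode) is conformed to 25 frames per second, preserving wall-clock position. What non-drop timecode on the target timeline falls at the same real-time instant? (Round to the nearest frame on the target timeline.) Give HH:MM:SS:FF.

Source frame index: (0×3600 + 8×60 + 44) × 60 + 57 = 31497.
Real time: 31497 / (60) = 10499/20 s.
Target frame: (10499/20) × (25) = 52495/4 ≈ 13123.750 → 13124.
At 25 labels/s: frame 13124 → 00:08:44:24.

00:08:44:24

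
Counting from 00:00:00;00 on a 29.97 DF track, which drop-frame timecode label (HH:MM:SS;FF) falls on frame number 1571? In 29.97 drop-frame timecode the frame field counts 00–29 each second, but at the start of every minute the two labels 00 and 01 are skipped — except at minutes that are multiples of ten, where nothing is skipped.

00:00:52;11

Ten DF minutes hold 17982 frames, so frame 1571 lies in block 0 (frames 0–17981) with 1571 frames into that block.
The block's first minute is 1800 frames and the rest 1798 each; 1571 frames reaches minute 0, so 0 × 18 + 0 × 2 = 0 labels have been skipped so far.
Adding those back, label number 1571 + 0 = 1571 at 30 labels/s is 52 s + 11 f = 0 h 0 min 52 s frame 11, i.e. 00:00:52;11.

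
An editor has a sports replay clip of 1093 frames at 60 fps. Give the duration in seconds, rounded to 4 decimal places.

Running time = 1093 × 1/60 = 1093/60 s ≈ 18.2167 s.

18.2167 seconds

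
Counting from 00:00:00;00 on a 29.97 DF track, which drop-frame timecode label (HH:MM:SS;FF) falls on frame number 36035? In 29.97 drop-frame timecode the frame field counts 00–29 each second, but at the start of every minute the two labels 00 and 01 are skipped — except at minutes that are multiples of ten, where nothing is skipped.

00:20:02;11

Each 10-minute DF block holds 10 × 60 × 30 − 9 × 2 = 17982 frames. 36035 ÷ 17982 → 2 full blocks, remainder 71.
Within the partial block the first minute is 1800 frames and each further minute 1798, so 0 further minute boundaries passed. Total skipped labels = 18 × 2 + 2 × 0 = 36.
Non-drop label index = 36035 + 36 = 36071; at 30 labels/s that is 00:20:02:11, i.e. DF 00:20:02;11.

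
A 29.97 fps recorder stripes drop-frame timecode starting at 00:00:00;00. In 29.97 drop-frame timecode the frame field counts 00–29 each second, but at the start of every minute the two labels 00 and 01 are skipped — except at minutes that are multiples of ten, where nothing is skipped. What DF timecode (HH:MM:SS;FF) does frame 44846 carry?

00:24:56;10

Each 10-minute DF block holds 10 × 60 × 30 − 9 × 2 = 17982 frames. 44846 ÷ 17982 → 2 full blocks, remainder 8882.
Within the partial block the first minute is 1800 frames and each further minute 1798, so 4 further minute boundaries passed. Total skipped labels = 18 × 2 + 2 × 4 = 44.
Non-drop label index = 44846 + 44 = 44890; at 30 labels/s that is 00:24:56:10, i.e. DF 00:24:56;10.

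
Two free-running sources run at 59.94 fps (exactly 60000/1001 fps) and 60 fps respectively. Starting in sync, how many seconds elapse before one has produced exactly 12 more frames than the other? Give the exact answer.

The gap grows by |60 − 60000/1001| = 60/1001 frames per second.
Time for a 12-frame gap: 12 ÷ (60/1001) = 200.2 s.

200.2 seconds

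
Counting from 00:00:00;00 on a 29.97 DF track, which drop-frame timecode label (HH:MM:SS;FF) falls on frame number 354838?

03:17:19;24

Ten DF minutes hold 17982 frames, so frame 354838 lies in block 19 (frames 341658–359639) with 13180 frames into that block.
The block's first minute is 1800 frames and the rest 1798 each; 13180 frames reaches minute 7, so 19 × 18 + 7 × 2 = 356 labels have been skipped so far.
Adding those back, label number 354838 + 356 = 355194 at 30 labels/s is 11839 s + 24 f = 3 h 17 min 19 s frame 24, i.e. 03:17:19;24.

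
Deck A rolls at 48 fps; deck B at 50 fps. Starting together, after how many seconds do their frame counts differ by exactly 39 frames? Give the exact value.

The gap grows by |50 − 48| = 2 frames per second.
Time for a 39-frame gap: 39 ÷ (2) = 19.5 s.

19.5 seconds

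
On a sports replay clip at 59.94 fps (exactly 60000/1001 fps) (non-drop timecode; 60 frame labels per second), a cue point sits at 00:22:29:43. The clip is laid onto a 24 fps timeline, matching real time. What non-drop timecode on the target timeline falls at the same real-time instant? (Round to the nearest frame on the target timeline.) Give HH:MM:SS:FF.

Source frame index: (0×3600 + 22×60 + 29) × 60 + 43 = 80983.
Real time: 80983 / (60000/1001) = 81063983/60000 s.
Target frame: (81063983/60000) × (24) = 81063983/2500 ≈ 32425.593 → 32426.
At 24 labels/s: frame 32426 → 00:22:31:02.

00:22:31:02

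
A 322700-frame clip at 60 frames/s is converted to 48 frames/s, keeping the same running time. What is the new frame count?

258160 frames

Target frames = source frames × (target rate / source rate) = 322700 × (48)/(60) = 322700 × 4/5 = 258160.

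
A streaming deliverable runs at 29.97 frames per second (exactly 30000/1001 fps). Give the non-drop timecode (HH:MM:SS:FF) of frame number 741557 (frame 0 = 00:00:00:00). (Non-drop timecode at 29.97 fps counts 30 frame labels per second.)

06:51:58:17

741557 ÷ 30 = 24718 full seconds, remainder 17 frames.
24718 s = 6 h 51 min 58 s.
Timecode: 06:51:58:17.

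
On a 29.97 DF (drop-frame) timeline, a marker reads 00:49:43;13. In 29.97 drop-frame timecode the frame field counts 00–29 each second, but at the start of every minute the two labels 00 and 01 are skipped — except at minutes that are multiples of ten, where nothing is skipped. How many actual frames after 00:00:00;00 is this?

Complete 10-minute blocks: 4, each 17982 frames → 71928.
Remaining 9 whole minutes in the current block: 1800 + 8 × 1798 = 16184 frames.
Within the current minute: 43 × 30 + 13 − 2 = 1301 (labels ;00/;01 skipped at this minute). Total = 71928 + 16184 + 1301 = 89413.

89413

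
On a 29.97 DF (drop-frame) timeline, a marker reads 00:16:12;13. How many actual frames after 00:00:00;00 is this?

29143

Complete 10-minute blocks: 1, each 17982 frames → 17982.
Remaining 6 whole minutes in the current block: 1800 + 5 × 1798 = 10790 frames.
Within the current minute: 12 × 30 + 13 − 2 = 371 (labels ;00/;01 skipped at this minute). Total = 17982 + 10790 + 371 = 29143.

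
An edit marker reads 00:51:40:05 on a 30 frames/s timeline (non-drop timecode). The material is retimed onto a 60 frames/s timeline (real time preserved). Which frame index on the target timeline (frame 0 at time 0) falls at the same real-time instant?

frame 186010

Source frame index: (0×3600 + 51×60 + 40) × 30 + 5 = 93005.
Real time: 93005 / (30) = 18601/6 s.
Target frame: (18601/6) × (60) = 186010.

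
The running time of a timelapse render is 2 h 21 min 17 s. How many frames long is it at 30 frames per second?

2 h 21 min 17 s = 8477 s.
Frames = 8477 × 30 = 254310.

254310 frames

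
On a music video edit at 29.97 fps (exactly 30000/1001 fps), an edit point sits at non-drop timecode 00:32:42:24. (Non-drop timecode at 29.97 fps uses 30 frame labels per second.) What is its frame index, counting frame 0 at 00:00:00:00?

frame 58884

Total seconds to the label: (0 × 3600 + 32 × 60 + 42) = 1962.
Frame index = 1962 × 30 + 24 = 58884.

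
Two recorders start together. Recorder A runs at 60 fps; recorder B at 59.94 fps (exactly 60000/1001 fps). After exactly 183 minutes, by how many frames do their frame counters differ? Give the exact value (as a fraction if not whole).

658800/1001 frames

183 min = 10980 s.
A emits 60 × 10980 = 658800 frames; B emits 60000/1001 × 10980 = 658800000/1001.
Difference = 658800/1001 frames (≈ 658.1419); B is behind A.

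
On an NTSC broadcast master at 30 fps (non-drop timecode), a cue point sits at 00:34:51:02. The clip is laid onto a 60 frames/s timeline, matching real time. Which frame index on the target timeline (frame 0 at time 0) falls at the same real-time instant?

frame 125464

Source frame index: (0×3600 + 34×60 + 51) × 30 + 2 = 62732.
Real time: 62732 / (30) = 31366/15 s.
Target frame: (31366/15) × (60) = 125464.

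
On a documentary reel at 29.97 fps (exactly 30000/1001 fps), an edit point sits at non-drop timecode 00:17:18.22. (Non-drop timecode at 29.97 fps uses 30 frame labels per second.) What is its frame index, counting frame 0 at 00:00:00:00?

Total seconds to the label: (0 × 3600 + 17 × 60 + 18) = 1038.
Frame index = 1038 × 30 + 22 = 31162.

frame 31162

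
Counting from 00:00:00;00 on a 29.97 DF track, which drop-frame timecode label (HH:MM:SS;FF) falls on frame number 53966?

Each 10-minute DF block holds 10 × 60 × 30 − 9 × 2 = 17982 frames. 53966 ÷ 17982 → 3 full blocks, remainder 20.
Within the partial block the first minute is 1800 frames and each further minute 1798, so 0 further minute boundaries passed. Total skipped labels = 18 × 3 + 2 × 0 = 54.
Non-drop label index = 53966 + 54 = 54020; at 30 labels/s that is 00:30:00:20, i.e. DF 00:30:00;20.

00:30:00;20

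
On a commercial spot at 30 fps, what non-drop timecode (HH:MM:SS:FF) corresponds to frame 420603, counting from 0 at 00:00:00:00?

03:53:40:03

420603 ÷ 30 = 14020 full seconds, remainder 3 frames.
14020 s = 3 h 53 min 40 s.
Timecode: 03:53:40:03.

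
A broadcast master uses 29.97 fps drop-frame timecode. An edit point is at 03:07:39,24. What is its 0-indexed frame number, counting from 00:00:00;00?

Complete 10-minute blocks: 18, each 17982 frames → 323676.
Remaining 7 whole minutes in the current block: 1800 + 6 × 1798 = 12588 frames.
Within the current minute: 39 × 30 + 24 − 2 = 1192 (labels ;00/;01 skipped at this minute). Total = 323676 + 12588 + 1192 = 337456.

337456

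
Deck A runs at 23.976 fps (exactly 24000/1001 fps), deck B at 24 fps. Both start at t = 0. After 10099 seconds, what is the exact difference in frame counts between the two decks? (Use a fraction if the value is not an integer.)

242376/1001 frames

A emits 24000/1001 × 10099 = 242376000/1001 frames; B emits 24 × 10099 = 242376.
Difference = 242376/1001 frames (≈ 242.1339); B is ahead of A.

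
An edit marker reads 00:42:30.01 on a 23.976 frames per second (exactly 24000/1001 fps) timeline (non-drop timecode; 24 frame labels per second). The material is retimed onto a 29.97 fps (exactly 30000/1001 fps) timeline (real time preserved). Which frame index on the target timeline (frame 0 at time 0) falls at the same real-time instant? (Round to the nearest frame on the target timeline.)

Source frame index: (0×3600 + 42×60 + 30) × 24 + 1 = 61201.
Real time: 61201 / (24000/1001) = 61262201/24000 s.
Target frame: (61262201/24000) × (30000/1001) = 306005/4 ≈ 76501.250 → 76501.

frame 76501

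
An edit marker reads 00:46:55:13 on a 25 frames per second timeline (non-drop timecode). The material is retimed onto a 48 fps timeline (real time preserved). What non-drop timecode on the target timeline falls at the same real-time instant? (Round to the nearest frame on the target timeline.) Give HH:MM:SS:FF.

Source frame index: (0×3600 + 46×60 + 55) × 25 + 13 = 70388.
Real time: 70388 / (25) = 70388/25 s.
Target frame: (70388/25) × (48) = 3378624/25 ≈ 135144.960 → 135145.
At 48 labels/s: frame 135145 → 00:46:55:25.

00:46:55:25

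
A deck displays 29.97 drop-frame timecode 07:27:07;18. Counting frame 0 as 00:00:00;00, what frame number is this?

As if non-drop at 30 labels/s: (7 × 3600 + 27 × 60 + 7) × 30 + 18 = 804828.
Minute boundaries passed: 447; those not divisible by 10: 447 − 44 = 403; dropped labels = 2 × 403 = 806.
Actual frame index = 804828 − 806 = 804022.

804022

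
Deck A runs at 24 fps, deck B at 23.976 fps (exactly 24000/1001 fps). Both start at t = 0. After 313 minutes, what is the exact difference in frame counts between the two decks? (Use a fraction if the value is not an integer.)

313 min = 18780 s.
A emits 24 × 18780 = 450720 frames; B emits 24000/1001 × 18780 = 450720000/1001.
Difference = 450720/1001 frames (≈ 450.2697); B is behind A.

450720/1001 frames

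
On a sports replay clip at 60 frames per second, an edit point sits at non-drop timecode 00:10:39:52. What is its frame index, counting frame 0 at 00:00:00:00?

Total seconds to the label: (0 × 3600 + 10 × 60 + 39) = 639.
Frame index = 639 × 60 + 52 = 38392.

38392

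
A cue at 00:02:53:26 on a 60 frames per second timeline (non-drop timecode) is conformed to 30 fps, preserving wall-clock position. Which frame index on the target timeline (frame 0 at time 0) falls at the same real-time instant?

frame 5203

Source frame index: (0×3600 + 2×60 + 53) × 60 + 26 = 10406.
Real time: 10406 / (60) = 5203/30 s.
Target frame: (5203/30) × (30) = 5203.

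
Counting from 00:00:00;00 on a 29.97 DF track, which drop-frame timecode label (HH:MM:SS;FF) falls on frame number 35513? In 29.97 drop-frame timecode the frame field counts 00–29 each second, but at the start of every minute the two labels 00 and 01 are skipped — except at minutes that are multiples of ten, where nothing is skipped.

Each 10-minute DF block holds 10 × 60 × 30 − 9 × 2 = 17982 frames. 35513 ÷ 17982 → 1 full block, remainder 17531.
Within the partial block the first minute is 1800 frames and each further minute 1798, so 9 further minute boundaries passed. Total skipped labels = 18 × 1 + 2 × 9 = 36.
Non-drop label index = 35513 + 36 = 35549; at 30 labels/s that is 00:19:44:29, i.e. DF 00:19:44;29.

00:19:44;29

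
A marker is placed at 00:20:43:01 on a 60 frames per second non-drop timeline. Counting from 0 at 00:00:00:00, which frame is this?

Total seconds to the label: (0 × 3600 + 20 × 60 + 43) = 1243.
Frame index = 1243 × 60 + 1 = 74581.

74581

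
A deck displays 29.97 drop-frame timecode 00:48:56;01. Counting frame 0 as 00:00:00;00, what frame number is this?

Complete 10-minute blocks: 4, each 17982 frames → 71928.
Remaining 8 whole minutes in the current block: 1800 + 7 × 1798 = 14386 frames.
Within the current minute: 56 × 30 + 1 − 2 = 1679 (labels ;00/;01 skipped at this minute). Total = 71928 + 14386 + 1679 = 87993.

87993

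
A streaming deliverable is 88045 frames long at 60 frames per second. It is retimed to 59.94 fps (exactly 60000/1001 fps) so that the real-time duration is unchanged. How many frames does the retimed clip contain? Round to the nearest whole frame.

87957 frames

Frames at target rate = 88045 × (60000/1001) / (60) = 88045000/1001 ≈ 87957.043.
Nearest whole frame: 87957.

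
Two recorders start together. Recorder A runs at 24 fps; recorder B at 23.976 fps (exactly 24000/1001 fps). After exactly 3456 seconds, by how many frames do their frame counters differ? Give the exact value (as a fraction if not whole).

A emits 24 × 3456 = 82944 frames; B emits 24000/1001 × 3456 = 82944000/1001.
Difference = 82944/1001 frames (≈ 82.8611); B is behind A.

82944/1001 frames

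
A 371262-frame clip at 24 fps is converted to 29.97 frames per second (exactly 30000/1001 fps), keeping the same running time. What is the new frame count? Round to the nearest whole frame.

Frames at target rate = 371262 × (30000/1001) / (24) = 464077500/1001 ≈ 463613.886.
Nearest whole frame: 463614.

463614 frames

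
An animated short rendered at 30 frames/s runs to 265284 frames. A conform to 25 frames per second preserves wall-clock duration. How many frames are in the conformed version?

Target frames = source frames × (target rate / source rate) = 265284 × (25)/(30) = 265284 × 5/6 = 221070.

221070 frames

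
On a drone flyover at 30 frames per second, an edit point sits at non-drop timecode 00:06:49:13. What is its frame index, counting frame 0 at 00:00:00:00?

Total seconds to the label: (0 × 3600 + 6 × 60 + 49) = 409.
Frame index = 409 × 30 + 13 = 12283.

12283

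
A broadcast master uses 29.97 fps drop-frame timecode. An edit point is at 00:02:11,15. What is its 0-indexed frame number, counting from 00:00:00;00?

As if non-drop at 30 labels/s: (0 × 3600 + 2 × 60 + 11) × 30 + 15 = 3945.
Minute boundaries passed: 2; those not divisible by 10: 2 − 0 = 2; dropped labels = 2 × 2 = 4.
Actual frame index = 3945 − 4 = 3941.

3941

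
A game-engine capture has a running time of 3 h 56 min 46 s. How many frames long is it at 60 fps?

3 h 56 min 46 s = 14206 s.
Frames = 14206 × 60 = 852360.

852360 frames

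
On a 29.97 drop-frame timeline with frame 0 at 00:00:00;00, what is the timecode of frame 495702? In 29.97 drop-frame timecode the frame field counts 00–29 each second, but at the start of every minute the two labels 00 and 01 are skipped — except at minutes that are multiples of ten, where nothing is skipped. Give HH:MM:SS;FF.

Ten DF minutes hold 17982 frames, so frame 495702 lies in block 27 (frames 485514–503495) with 10188 frames into that block.
The block's first minute is 1800 frames and the rest 1798 each; 10188 frames reaches minute 5, so 27 × 18 + 5 × 2 = 496 labels have been skipped so far.
Adding those back, label number 495702 + 496 = 496198 at 30 labels/s is 16539 s + 28 f = 4 h 35 min 39 s frame 28, i.e. 04:35:39;28.

04:35:39;28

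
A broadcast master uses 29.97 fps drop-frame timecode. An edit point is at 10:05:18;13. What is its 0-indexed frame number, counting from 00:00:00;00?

1088463

As if non-drop at 30 labels/s: (10 × 3600 + 5 × 60 + 18) × 30 + 13 = 1089553.
Minute boundaries passed: 605; those not divisible by 10: 605 − 60 = 545; dropped labels = 2 × 545 = 1090.
Actual frame index = 1089553 − 1090 = 1088463.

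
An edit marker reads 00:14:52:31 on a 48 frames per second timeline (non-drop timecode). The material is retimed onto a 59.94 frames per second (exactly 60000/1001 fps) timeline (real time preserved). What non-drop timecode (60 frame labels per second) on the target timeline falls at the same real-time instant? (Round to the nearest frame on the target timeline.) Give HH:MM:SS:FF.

00:14:51:45

Source frame index: (0×3600 + 14×60 + 52) × 48 + 31 = 42847.
Real time: 42847 / (48) = 42847/48 s.
Target frame: (42847/48) × (60000/1001) = 7651250/143 ≈ 53505.245 → 53505.
At 60 labels/s: frame 53505 → 00:14:51:45.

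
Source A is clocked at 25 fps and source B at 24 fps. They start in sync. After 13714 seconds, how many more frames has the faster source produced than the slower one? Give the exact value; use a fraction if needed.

A emits 25 × 13714 = 342850 frames; B emits 24 × 13714 = 329136.
Difference = 13714 frames; B is behind A.

13714 frames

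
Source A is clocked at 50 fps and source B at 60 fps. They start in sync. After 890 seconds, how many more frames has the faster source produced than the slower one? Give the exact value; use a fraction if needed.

8900 frames

A emits 50 × 890 = 44500 frames; B emits 60 × 890 = 53400.
Difference = 8900 frames; B is ahead of A.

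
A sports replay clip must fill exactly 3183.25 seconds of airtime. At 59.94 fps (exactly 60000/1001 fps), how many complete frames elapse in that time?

190804 frames

Frames = 3183.25 × 60000/1001 = 27285000/143 ≈ 190804.1958.
Complete frames: 190804.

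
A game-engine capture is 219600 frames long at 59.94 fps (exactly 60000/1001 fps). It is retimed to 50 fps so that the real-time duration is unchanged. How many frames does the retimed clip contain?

183183 frames

Target frames = source frames × (target rate / source rate) = 219600 × (50)/(60000/1001) = 219600 × 1001/1200 = 183183.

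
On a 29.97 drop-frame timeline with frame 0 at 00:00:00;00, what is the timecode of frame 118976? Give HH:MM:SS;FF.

01:06:09;26

Ten DF minutes hold 17982 frames, so frame 118976 lies in block 6 (frames 107892–125873) with 11084 frames into that block.
The block's first minute is 1800 frames and the rest 1798 each; 11084 frames reaches minute 6, so 6 × 18 + 6 × 2 = 120 labels have been skipped so far.
Adding those back, label number 118976 + 120 = 119096 at 30 labels/s is 3969 s + 26 f = 1 h 6 min 9 s frame 26, i.e. 01:06:09;26.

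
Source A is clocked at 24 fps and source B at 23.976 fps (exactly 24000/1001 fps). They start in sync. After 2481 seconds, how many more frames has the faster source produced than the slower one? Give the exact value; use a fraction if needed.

A emits 24 × 2481 = 59544 frames; B emits 24000/1001 × 2481 = 59544000/1001.
Difference = 59544/1001 frames (≈ 59.4845); B is behind A.

59544/1001 frames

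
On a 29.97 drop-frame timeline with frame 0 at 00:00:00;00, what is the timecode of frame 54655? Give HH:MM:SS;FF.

00:30:23;19

Each 10-minute DF block holds 10 × 60 × 30 − 9 × 2 = 17982 frames. 54655 ÷ 17982 → 3 full blocks, remainder 709.
Within the partial block the first minute is 1800 frames and each further minute 1798, so 0 further minute boundaries passed. Total skipped labels = 18 × 3 + 2 × 0 = 54.
Non-drop label index = 54655 + 54 = 54709; at 30 labels/s that is 00:30:23:19, i.e. DF 00:30:23;19.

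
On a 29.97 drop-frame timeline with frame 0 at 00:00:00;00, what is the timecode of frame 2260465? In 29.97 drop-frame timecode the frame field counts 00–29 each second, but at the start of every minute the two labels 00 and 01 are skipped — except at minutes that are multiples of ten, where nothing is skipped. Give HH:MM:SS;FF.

Ten DF minutes hold 17982 frames, so frame 2260465 lies in block 125 (frames 2247750–2265731) with 12715 frames into that block.
The block's first minute is 1800 frames and the rest 1798 each; 12715 frames reaches minute 7, so 125 × 18 + 7 × 2 = 2264 labels have been skipped so far.
Adding those back, label number 2260465 + 2264 = 2262729 at 30 labels/s is 75424 s + 9 f = 20 h 57 min 4 s frame 9, i.e. 20:57:04;09.

20:57:04;09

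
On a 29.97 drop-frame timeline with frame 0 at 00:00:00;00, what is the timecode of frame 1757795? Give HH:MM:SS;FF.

Each 10-minute DF block holds 10 × 60 × 30 − 9 × 2 = 17982 frames. 1757795 ÷ 17982 → 97 full blocks, remainder 13541.
Within the partial block the first minute is 1800 frames and each further minute 1798, so 7 further minute boundaries passed. Total skipped labels = 18 × 97 + 2 × 7 = 1760.
Non-drop label index = 1757795 + 1760 = 1759555; at 30 labels/s that is 16:17:31:25, i.e. DF 16:17:31;25.

16:17:31;25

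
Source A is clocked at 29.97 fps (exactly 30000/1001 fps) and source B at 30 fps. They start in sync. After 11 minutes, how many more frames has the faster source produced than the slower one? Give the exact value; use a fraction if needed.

11 min = 660 s.
A emits 30000/1001 × 660 = 1800000/91 frames; B emits 30 × 660 = 19800.
Difference = 1800/91 frames (≈ 19.7802); B is ahead of A.

1800/91 frames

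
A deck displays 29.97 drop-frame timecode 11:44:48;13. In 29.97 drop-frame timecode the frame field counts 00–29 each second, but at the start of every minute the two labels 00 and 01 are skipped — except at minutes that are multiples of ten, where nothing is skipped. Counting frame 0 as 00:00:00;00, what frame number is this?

Complete 10-minute blocks: 70, each 17982 frames → 1258740.
Remaining 4 whole minutes in the current block: 1800 + 3 × 1798 = 7194 frames.
Within the current minute: 48 × 30 + 13 − 2 = 1451 (labels ;00/;01 skipped at this minute). Total = 1258740 + 7194 + 1451 = 1267385.

1267385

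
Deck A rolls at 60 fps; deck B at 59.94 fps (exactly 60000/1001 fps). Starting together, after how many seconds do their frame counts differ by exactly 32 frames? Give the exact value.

8008/15 seconds

The gap grows by |60000/1001 − 60| = 60/1001 frames per second.
Time for a 32-frame gap: 32 ÷ (60/1001) = 8008/15 s.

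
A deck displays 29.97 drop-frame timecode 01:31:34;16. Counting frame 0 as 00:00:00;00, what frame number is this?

Complete 10-minute blocks: 9, each 17982 frames → 161838.
Remaining 1 whole minute in the current block: 1800 + 0 × 1798 = 1800 frames.
Within the current minute: 34 × 30 + 16 − 2 = 1034 (labels ;00/;01 skipped at this minute). Total = 161838 + 1800 + 1034 = 164672.

164672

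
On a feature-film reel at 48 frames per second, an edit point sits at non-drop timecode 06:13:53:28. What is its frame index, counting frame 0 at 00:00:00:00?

Total seconds to the label: (6 × 3600 + 13 × 60 + 53) = 22433.
Frame index = 22433 × 48 + 28 = 1076812.

frame 1076812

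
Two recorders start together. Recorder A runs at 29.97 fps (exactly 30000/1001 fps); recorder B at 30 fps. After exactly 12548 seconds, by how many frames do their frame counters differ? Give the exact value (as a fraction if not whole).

376440/1001 frames

A emits 30000/1001 × 12548 = 376440000/1001 frames; B emits 30 × 12548 = 376440.
Difference = 376440/1001 frames (≈ 376.0639); B is ahead of A.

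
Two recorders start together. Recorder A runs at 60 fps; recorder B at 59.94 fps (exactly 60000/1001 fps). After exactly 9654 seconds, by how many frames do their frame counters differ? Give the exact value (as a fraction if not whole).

579240/1001 frames

A emits 60 × 9654 = 579240 frames; B emits 60000/1001 × 9654 = 579240000/1001.
Difference = 579240/1001 frames (≈ 578.6613); B is behind A.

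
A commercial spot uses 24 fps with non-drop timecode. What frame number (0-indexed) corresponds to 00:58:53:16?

Total seconds to the label: (0 × 3600 + 58 × 60 + 53) = 3533.
Frame index = 3533 × 24 + 16 = 84808.

frame 84808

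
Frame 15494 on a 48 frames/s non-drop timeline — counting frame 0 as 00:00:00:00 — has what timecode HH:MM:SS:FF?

00:05:22:38

15494 ÷ 48 = 322 full seconds, remainder 38 frames.
322 s = 0 h 5 min 22 s.
Timecode: 00:05:22:38.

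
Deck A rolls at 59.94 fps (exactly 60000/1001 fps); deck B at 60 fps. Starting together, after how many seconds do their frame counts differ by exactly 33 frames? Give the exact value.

550.55 seconds

The gap grows by |60 − 60000/1001| = 60/1001 frames per second.
Time for a 33-frame gap: 33 ÷ (60/1001) = 550.55 s.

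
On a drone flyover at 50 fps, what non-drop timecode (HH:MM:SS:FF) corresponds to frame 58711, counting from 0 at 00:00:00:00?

58711 ÷ 50 = 1174 full seconds, remainder 11 frames.
1174 s = 0 h 19 min 34 s.
Timecode: 00:19:34:11.

00:19:34:11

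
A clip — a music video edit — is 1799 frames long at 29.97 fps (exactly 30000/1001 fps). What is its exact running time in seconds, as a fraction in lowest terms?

Running time = 1799 ÷ (30000/1001) = 1799 × 1001/30000 = 1800799/30000 s.

1800799/30000 seconds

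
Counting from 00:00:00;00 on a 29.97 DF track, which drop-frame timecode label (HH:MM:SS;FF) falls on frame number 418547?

Each 10-minute DF block holds 10 × 60 × 30 − 9 × 2 = 17982 frames. 418547 ÷ 17982 → 23 full blocks, remainder 4961.
Within the partial block the first minute is 1800 frames and each further minute 1798, so 2 further minute boundaries passed. Total skipped labels = 18 × 23 + 2 × 2 = 418.
Non-drop label index = 418547 + 418 = 418965; at 30 labels/s that is 03:52:45:15, i.e. DF 03:52:45;15.

03:52:45;15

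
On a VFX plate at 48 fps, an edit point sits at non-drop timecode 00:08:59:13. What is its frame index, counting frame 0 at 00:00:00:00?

25885

Total seconds to the label: (0 × 3600 + 8 × 60 + 59) = 539.
Frame index = 539 × 48 + 13 = 25885.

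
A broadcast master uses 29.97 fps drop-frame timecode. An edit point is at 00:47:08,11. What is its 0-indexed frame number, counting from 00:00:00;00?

84765

As if non-drop at 30 labels/s: (0 × 3600 + 47 × 60 + 8) × 30 + 11 = 84851.
Minute boundaries passed: 47; those not divisible by 10: 47 − 4 = 43; dropped labels = 2 × 43 = 86.
Actual frame index = 84851 − 86 = 84765.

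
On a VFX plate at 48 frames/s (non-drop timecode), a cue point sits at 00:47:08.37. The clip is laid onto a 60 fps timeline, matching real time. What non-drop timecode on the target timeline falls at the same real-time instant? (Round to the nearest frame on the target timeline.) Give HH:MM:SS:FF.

00:47:08:46

Source frame index: (0×3600 + 47×60 + 8) × 48 + 37 = 135781.
Real time: 135781 / (48) = 135781/48 s.
Target frame: (135781/48) × (60) = 678905/4 ≈ 169726.250 → 169726.
At 60 labels/s: frame 169726 → 00:47:08:46.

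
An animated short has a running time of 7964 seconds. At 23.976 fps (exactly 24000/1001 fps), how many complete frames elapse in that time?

190945 frames

Frames = 7964 × 24000/1001 = 17376000/91 ≈ 190945.0549.
Complete frames: 190945.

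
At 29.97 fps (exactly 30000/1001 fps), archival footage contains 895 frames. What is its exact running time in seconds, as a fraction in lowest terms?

179179/6000 seconds

Running time = 895 ÷ (30000/1001) = 895 × 1001/30000 = 179179/6000 s.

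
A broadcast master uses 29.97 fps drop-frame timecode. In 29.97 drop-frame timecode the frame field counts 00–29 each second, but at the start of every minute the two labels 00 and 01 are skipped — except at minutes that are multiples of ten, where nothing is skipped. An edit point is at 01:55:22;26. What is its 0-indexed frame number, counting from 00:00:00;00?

As if non-drop at 30 labels/s: (1 × 3600 + 55 × 60 + 22) × 30 + 26 = 207686.
Minute boundaries passed: 115; those not divisible by 10: 115 − 11 = 104; dropped labels = 2 × 104 = 208.
Actual frame index = 207686 − 208 = 207478.

207478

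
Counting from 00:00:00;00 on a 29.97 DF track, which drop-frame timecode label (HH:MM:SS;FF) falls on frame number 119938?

01:06:41;28

Ten DF minutes hold 17982 frames, so frame 119938 lies in block 6 (frames 107892–125873) with 12046 frames into that block.
The block's first minute is 1800 frames and the rest 1798 each; 12046 frames reaches minute 6, so 6 × 18 + 6 × 2 = 120 labels have been skipped so far.
Adding those back, label number 119938 + 120 = 120058 at 30 labels/s is 4001 s + 28 f = 1 h 6 min 41 s frame 28, i.e. 01:06:41;28.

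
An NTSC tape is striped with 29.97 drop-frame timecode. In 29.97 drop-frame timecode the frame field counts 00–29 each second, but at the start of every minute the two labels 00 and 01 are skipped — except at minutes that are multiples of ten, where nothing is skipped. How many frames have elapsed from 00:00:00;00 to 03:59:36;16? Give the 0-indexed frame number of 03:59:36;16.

430864

Complete 10-minute blocks: 23, each 17982 frames → 413586.
Remaining 9 whole minutes in the current block: 1800 + 8 × 1798 = 16184 frames.
Within the current minute: 36 × 30 + 16 − 2 = 1094 (labels ;00/;01 skipped at this minute). Total = 413586 + 16184 + 1094 = 430864.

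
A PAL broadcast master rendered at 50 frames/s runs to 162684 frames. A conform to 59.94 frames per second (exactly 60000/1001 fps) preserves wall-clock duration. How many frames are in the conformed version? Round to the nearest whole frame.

Frames at target rate = 162684 × (60000/1001) / (50) = 195220800/1001 ≈ 195025.774.
Nearest whole frame: 195026.

195026 frames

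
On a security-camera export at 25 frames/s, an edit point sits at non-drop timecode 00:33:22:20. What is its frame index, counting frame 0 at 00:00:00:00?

Total seconds to the label: (0 × 3600 + 33 × 60 + 22) = 2002.
Frame index = 2002 × 25 + 20 = 50070.

50070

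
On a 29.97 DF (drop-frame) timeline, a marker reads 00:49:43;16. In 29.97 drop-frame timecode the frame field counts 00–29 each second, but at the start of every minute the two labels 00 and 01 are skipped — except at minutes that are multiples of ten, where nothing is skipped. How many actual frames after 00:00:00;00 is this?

As if non-drop at 30 labels/s: (0 × 3600 + 49 × 60 + 43) × 30 + 16 = 89506.
Minute boundaries passed: 49; those not divisible by 10: 49 − 4 = 45; dropped labels = 2 × 45 = 90.
Actual frame index = 89506 − 90 = 89416.

89416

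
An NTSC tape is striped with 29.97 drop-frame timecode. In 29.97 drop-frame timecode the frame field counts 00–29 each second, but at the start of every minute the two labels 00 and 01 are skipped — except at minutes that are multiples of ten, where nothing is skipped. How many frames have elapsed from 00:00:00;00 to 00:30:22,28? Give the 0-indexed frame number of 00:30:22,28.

Complete 10-minute blocks: 3, each 17982 frames → 53946.
Remaining 0 whole minutes in the current block: 0 frames.
Within the current minute: 22 × 30 + 28 = 688. Total = 53946 + 0 + 688 = 54634.

54634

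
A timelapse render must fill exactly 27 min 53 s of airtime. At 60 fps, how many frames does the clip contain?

27 min 53 s = 1673 s.
Frames = 1673 × 60 = 100380.

100380 frames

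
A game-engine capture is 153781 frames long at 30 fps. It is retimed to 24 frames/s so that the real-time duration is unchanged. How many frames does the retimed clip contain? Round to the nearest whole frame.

Frames at target rate = 153781 × (24) / (30) = 615124/5 ≈ 123024.800.
Nearest whole frame: 123025.

123025 frames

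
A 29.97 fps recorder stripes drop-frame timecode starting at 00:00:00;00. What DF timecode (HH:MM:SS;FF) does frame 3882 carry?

00:02:09;16

Each 10-minute DF block holds 10 × 60 × 30 − 9 × 2 = 17982 frames. 3882 ÷ 17982 → 0 full blocks, remainder 3882.
Within the partial block the first minute is 1800 frames and each further minute 1798, so 2 further minute boundaries passed. Total skipped labels = 18 × 0 + 2 × 2 = 4.
Non-drop label index = 3882 + 4 = 3886; at 30 labels/s that is 00:02:09:16, i.e. DF 00:02:09;16.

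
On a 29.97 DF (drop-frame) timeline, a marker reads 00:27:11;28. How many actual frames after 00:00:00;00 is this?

Complete 10-minute blocks: 2, each 17982 frames → 35964.
Remaining 7 whole minutes in the current block: 1800 + 6 × 1798 = 12588 frames.
Within the current minute: 11 × 30 + 28 − 2 = 356 (labels ;00/;01 skipped at this minute). Total = 35964 + 12588 + 356 = 48908.

48908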